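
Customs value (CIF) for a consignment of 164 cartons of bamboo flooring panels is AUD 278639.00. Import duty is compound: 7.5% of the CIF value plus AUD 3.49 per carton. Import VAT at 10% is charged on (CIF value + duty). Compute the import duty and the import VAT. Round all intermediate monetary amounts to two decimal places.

Ad valorem component: 278639.00 × 7.5% = 20897.93
Specific component: 164 × 3.49 = 572.36
Import duty = 20897.93 + 572.36 = 21470.29
VAT base = CIF + duty = 278639.00 + 21470.29 = 300109.29
Import VAT = 300109.29 × 10% = 30010.93

Import duty: AUD 21470.29; import VAT: AUD 30010.93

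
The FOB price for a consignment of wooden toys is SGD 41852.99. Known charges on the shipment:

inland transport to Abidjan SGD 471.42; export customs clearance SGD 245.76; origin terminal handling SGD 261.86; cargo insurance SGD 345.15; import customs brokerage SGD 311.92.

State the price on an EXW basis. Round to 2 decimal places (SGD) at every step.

EXW price: SGD 40873.95

Not relevant to the conversion: insurance, brokerage — on the buyer under both terms; not part of either seller's price.
From FOB to EXW, the seller no longer bears: inland to port, export clearance, origin terminal.
EXW price = 41852.99 − 471.42 − 245.76 − 261.86 = 40873.95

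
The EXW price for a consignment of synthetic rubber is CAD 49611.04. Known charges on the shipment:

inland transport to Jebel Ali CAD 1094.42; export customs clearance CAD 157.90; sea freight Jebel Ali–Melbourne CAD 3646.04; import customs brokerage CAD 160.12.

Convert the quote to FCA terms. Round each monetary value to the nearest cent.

FCA price: CAD 50863.36

Not relevant to the conversion: brokerage, freight — on the buyer under both terms; not part of either seller's price.
From EXW to FCA, the seller additionally bears: inland to port, export clearance.
FCA price = 49611.04 + 1094.42 + 157.90 = 50863.36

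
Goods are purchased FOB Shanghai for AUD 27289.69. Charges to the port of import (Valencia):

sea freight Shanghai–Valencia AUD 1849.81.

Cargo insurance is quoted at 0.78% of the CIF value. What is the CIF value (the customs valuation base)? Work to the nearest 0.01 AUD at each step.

CIF value: AUD 29368.57

Let C be the CIF value. C = FOB price + freight + 0.78% × C
C − 0.78% × C = 27289.69 + 1849.81
0.9922 × C = 29139.50
C = 29139.50 / 0.9922 = 29368.57
Insurance premium = 0.78% × 29368.57 = 229.07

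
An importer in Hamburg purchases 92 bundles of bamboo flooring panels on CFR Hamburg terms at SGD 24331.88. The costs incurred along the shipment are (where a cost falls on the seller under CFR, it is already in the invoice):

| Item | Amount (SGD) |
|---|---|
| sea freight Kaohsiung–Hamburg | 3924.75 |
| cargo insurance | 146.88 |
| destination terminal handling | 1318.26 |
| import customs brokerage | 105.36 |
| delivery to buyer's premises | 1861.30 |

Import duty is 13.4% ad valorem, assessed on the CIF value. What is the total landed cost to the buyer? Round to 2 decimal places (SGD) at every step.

CFR: the seller pays costs through ocean freight to the destination port, but not insurance.
Already in the invoice (seller's account under CFR): freight — exclude.
CIF value = CFR price + insurance = 24331.88 + 146.88 = 24478.76
Import duty = 24478.76 × 13.4% = 3280.15
Buyer bears: insurance 146.88 + destination terminal 1318.26 + brokerage 105.36 + delivery 1861.30 + duty 3280.15 = 6711.95
Landed cost = invoice 24331.88 + 6711.95 = 31043.83

Total landed cost: SGD 31043.83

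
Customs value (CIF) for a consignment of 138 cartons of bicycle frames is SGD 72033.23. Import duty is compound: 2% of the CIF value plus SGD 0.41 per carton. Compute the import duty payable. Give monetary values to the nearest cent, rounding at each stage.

Import duty: SGD 1497.24

Ad valorem component: 72033.23 × 2% = 1440.66
Specific component: 138 × 0.41 = 56.58
Import duty = 1440.66 + 56.58 = 1497.24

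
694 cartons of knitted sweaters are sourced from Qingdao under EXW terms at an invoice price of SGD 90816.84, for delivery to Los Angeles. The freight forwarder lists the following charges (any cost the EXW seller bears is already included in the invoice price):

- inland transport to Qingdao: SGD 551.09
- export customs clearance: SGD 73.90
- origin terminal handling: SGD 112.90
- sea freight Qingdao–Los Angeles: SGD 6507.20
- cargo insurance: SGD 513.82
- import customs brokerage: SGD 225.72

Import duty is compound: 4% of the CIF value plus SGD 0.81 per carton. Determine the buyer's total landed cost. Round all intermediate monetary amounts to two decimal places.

Total landed cost: SGD 103306.64

EXW: the seller makes goods available at their premises; the buyer bears all onward costs.
CIF value = EXW price + inland to port + export clearance + origin terminal + freight + insurance = 90816.84 + 551.09 + 73.90 + 112.90 + 6507.20 + 513.82 = 98575.75
Ad valorem component: 98575.75 × 4% = 3943.03
Specific component: 694 × 0.81 = 562.14
Import duty = 3943.03 + 562.14 = 4505.17
Buyer bears: inland to port 551.09 + export clearance 73.90 + origin terminal 112.90 + freight 6507.20 + insurance 513.82 + brokerage 225.72 + duty 4505.17 = 12489.80
Landed cost = invoice 90816.84 + 12489.80 = 103306.64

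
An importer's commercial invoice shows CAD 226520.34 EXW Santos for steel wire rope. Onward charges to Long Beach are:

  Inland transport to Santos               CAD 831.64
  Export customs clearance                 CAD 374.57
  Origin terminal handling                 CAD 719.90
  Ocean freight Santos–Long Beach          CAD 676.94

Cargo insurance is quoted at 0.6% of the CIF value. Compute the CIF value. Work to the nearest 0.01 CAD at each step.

CIF value: CAD 230506.43

Let C be the CIF value. C = EXW price + pre-shipment costs + freight + 0.6% × C
C − 0.6% × C = 226520.34 + 831.64 + 374.57 + 719.90 + 676.94
0.994 × C = 229123.39
C = 229123.39 / 0.994 = 230506.43
Insurance premium = 0.6% × 230506.43 = 1383.04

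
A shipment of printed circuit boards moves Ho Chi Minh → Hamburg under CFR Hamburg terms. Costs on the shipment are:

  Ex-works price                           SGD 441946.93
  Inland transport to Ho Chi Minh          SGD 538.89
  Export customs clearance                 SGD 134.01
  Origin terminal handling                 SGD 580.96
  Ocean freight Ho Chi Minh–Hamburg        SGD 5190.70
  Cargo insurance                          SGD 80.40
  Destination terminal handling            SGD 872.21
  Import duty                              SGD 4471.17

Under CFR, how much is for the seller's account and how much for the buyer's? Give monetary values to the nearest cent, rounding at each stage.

CFR: the seller pays costs through ocean freight to the destination port, but not insurance.
Seller's account: goods 441946.93 + inland to port 538.89 + export clearance 134.01 + origin terminal 580.96 + freight 5190.70 = 448391.49
Buyer's account: insurance 80.40 + destination terminal 872.21 + duty 4471.17 = 5423.78

Seller: SGD 448391.49; buyer: SGD 5423.78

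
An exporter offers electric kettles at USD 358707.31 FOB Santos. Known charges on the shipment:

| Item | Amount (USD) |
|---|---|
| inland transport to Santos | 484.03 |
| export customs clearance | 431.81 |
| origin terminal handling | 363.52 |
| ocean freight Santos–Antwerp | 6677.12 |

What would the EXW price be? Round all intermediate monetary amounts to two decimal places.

Not relevant to the conversion: freight — on the buyer under both terms; not part of either seller's price.
From FOB to EXW, the seller no longer bears: inland to port, export clearance, origin terminal.
EXW price = 358707.31 − 484.03 − 431.81 − 363.52 = 357427.95

EXW price: USD 357427.95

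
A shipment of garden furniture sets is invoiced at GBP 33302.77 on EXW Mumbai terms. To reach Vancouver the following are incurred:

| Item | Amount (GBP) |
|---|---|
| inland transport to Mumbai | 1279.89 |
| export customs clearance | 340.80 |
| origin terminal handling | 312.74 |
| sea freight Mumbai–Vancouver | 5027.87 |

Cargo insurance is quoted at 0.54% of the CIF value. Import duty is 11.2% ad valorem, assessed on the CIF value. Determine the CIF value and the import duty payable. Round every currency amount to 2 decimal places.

CIF value: GBP 40482.68; import duty: GBP 4534.06

Let C be the CIF value. C = EXW price + pre-shipment costs + freight + 0.54% × C
C − 0.54% × C = 33302.77 + 1279.89 + 340.80 + 312.74 + 5027.87
0.9946 × C = 40264.07
C = 40264.07 / 0.9946 = 40482.68
Insurance premium = 0.54% × 40482.68 = 218.61
Import duty = 40482.68 × 11.2% = 4534.06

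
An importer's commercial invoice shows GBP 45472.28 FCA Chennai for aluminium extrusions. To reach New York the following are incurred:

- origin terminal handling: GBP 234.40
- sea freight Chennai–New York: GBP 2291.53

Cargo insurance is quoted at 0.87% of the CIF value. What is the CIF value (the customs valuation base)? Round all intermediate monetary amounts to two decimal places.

CIF value: GBP 48419.46

Let C be the CIF value. C = FCA price + pre-shipment costs + freight + 0.87% × C
C − 0.87% × C = 45472.28 + 234.40 + 2291.53
0.9913 × C = 47998.21
C = 47998.21 / 0.9913 = 48419.46
Insurance premium = 0.87% × 48419.46 = 421.25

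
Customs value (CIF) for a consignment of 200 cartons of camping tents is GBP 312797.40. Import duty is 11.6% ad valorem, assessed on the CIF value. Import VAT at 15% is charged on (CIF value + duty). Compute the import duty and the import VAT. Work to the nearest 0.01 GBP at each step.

Import duty = 312797.40 × 11.6% = 36284.50
VAT base = CIF + duty = 312797.40 + 36284.50 = 349081.90
Import VAT = 349081.90 × 15% = 52362.29

Import duty: GBP 36284.50; import VAT: GBP 52362.29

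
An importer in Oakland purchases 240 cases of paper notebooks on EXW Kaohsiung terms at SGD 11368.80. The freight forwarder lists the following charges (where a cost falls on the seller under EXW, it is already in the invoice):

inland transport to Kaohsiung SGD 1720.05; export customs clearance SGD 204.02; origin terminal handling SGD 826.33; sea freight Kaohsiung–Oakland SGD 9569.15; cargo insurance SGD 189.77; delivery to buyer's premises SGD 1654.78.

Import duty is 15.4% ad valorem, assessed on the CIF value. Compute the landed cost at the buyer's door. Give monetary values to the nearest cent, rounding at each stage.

Total landed cost: SGD 29210.13

EXW: the seller makes goods available at their premises; the buyer bears all onward costs.
CIF value = EXW price + inland to port + export clearance + origin terminal + freight + insurance = 11368.80 + 1720.05 + 204.02 + 826.33 + 9569.15 + 189.77 = 23878.12
Import duty = 23878.12 × 15.4% = 3677.23
Buyer bears: inland to port 1720.05 + export clearance 204.02 + origin terminal 826.33 + freight 9569.15 + insurance 189.77 + delivery 1654.78 + duty 3677.23 = 17841.33
Landed cost = invoice 11368.80 + 17841.33 = 29210.13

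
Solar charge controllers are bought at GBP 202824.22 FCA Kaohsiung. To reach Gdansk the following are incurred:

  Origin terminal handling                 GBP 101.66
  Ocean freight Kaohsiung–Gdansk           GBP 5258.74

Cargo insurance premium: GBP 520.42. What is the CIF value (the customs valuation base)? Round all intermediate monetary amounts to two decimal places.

CIF = FCA price + pre-shipment costs + freight + insurance
CIF = 202824.22 + 101.66 + 5258.74 + 520.42 = 208705.04

CIF value: GBP 208705.04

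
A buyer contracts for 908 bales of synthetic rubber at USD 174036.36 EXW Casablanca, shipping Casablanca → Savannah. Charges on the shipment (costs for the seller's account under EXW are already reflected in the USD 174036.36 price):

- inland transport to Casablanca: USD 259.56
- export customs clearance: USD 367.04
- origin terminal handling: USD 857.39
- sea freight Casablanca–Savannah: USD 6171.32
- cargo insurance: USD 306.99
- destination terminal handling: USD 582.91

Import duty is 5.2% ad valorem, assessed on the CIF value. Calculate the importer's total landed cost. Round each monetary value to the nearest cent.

Total landed cost: USD 192045.50

EXW: the seller makes goods available at their premises; the buyer bears all onward costs.
CIF value = EXW price + inland to port + export clearance + origin terminal + freight + insurance = 174036.36 + 259.56 + 367.04 + 857.39 + 6171.32 + 306.99 = 181998.66
Import duty = 181998.66 × 5.2% = 9463.93
Buyer bears: inland to port 259.56 + export clearance 367.04 + origin terminal 857.39 + freight 6171.32 + insurance 306.99 + destination terminal 582.91 + duty 9463.93 = 18009.14
Landed cost = invoice 174036.36 + 18009.14 = 192045.50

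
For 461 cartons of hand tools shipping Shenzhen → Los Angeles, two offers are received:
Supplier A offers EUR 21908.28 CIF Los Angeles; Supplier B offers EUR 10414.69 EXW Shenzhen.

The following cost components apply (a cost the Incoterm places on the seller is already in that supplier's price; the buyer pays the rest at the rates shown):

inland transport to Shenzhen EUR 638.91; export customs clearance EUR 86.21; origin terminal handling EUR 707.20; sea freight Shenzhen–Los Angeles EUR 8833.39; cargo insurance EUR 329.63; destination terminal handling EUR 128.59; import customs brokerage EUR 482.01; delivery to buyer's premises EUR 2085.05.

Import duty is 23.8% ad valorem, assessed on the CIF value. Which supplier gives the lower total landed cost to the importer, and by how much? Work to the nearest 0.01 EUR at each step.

Supplier A (CIF):
The CIF price already equals the CIF value: 21908.28
Import duty = 21908.28 × 23.8% = 5214.17
Buyer bears (A): 128.59 + 482.01 + 2085.05 = 2695.65
Landed cost (A) = invoice 21908.28 + 2695.65 + duty 5214.17 = 29818.10
Supplier B (EXW):
CIF value = EXW price + inland to port + export clearance + origin terminal + freight + insurance = 10414.69 + 638.91 + 86.21 + 707.20 + 8833.39 + 329.63 = 21010.03
Import duty = 21010.03 × 23.8% = 5000.39
Buyer bears (B): 638.91 + 86.21 + 707.20 + 8833.39 + 329.63 + 128.59 + 482.01 + 2085.05 = 13290.99
Landed cost (B) = invoice 10414.69 + 13290.99 + duty 5000.39 = 28706.07
Difference = |29818.10 − 28706.07| = 1112.03

Supplier B is cheaper by EUR 1112.03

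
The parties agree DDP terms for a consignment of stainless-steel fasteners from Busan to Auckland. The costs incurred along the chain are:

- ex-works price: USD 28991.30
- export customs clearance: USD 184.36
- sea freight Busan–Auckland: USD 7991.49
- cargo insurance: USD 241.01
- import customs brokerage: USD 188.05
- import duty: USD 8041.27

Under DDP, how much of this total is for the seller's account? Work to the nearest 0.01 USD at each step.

DDP: the seller bears all costs including import duty.
Seller's account: goods 28991.30 + export clearance 184.36 + freight 7991.49 + insurance 241.01 + brokerage 188.05 + duty 8041.27 = 45637.48
Buyer's account: 0.00

Seller's account: USD 45637.48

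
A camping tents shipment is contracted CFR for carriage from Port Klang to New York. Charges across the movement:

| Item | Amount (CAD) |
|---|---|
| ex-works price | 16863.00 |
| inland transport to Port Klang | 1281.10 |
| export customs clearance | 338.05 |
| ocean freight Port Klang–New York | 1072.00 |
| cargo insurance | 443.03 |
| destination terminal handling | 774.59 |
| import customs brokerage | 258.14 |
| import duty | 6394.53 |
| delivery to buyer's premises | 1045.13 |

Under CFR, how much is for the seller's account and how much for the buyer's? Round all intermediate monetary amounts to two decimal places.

Seller: CAD 19554.15; buyer: CAD 8915.42

CFR: the seller pays costs through ocean freight to the destination port, but not insurance.
Seller's account: goods 16863.00 + inland to port 1281.10 + export clearance 338.05 + freight 1072.00 = 19554.15
Buyer's account: insurance 443.03 + destination terminal 774.59 + brokerage 258.14 + duty 6394.53 + delivery 1045.13 = 8915.42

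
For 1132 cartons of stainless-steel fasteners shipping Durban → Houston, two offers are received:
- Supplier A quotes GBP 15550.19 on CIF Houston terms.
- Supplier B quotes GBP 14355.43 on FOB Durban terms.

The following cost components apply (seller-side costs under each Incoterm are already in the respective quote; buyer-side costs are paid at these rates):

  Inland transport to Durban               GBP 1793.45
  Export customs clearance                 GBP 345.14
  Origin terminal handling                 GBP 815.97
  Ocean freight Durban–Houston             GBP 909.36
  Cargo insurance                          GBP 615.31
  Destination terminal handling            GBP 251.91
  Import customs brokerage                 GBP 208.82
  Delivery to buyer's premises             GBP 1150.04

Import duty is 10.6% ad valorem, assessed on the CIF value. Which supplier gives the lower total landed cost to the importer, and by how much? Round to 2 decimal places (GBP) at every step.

Supplier A (CIF):
The CIF price already equals the CIF value: 15550.19
Import duty = 15550.19 × 10.6% = 1648.32
Buyer bears (A): 251.91 + 208.82 + 1150.04 = 1610.77
Landed cost (A) = invoice 15550.19 + 1610.77 + duty 1648.32 = 18809.28
Supplier B (FOB):
CIF value = FOB price + freight + insurance = 14355.43 + 909.36 + 615.31 = 15880.10
Import duty = 15880.10 × 10.6% = 1683.29
Buyer bears (B): 909.36 + 615.31 + 251.91 + 208.82 + 1150.04 = 3135.44
Landed cost (B) = invoice 14355.43 + 3135.44 + duty 1683.29 = 19174.16
Difference = |18809.28 − 19174.16| = 364.88

Supplier A is cheaper by GBP 364.88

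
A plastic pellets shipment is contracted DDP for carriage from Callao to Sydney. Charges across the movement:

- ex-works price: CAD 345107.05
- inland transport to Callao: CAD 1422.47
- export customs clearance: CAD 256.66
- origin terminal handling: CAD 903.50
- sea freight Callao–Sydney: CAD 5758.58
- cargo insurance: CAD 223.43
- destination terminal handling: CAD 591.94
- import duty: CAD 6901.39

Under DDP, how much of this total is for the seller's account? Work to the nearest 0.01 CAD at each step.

Seller's account: CAD 361165.02

DDP: the seller bears all costs including import duty.
Seller's account: goods 345107.05 + inland to port 1422.47 + export clearance 256.66 + origin terminal 903.50 + freight 5758.58 + insurance 223.43 + destination terminal 591.94 + duty 6901.39 = 361165.02
Buyer's account: 0.00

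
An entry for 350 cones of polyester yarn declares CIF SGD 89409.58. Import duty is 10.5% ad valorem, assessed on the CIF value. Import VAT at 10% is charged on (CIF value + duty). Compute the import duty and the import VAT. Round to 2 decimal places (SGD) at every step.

Import duty: SGD 9388.01; import VAT: SGD 9879.76

Import duty = 89409.58 × 10.5% = 9388.01
VAT base = CIF + duty = 89409.58 + 9388.01 = 98797.59
Import VAT = 98797.59 × 10% = 9879.76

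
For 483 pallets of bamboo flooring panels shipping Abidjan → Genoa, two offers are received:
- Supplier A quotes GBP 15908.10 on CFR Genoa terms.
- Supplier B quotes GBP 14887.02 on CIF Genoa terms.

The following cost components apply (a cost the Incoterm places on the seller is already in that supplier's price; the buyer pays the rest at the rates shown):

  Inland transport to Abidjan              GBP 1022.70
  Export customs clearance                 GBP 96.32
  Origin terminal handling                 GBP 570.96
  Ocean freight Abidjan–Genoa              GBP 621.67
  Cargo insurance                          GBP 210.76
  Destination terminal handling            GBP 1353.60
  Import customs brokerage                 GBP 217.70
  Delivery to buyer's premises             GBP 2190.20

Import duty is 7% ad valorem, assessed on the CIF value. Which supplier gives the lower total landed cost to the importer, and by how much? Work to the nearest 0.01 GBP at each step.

Supplier B is cheaper by GBP 1318.07

Supplier A (CFR):
CIF value = CFR price + insurance = 15908.10 + 210.76 = 16118.86
Import duty = 16118.86 × 7% = 1128.32
Buyer bears (A): 210.76 + 1353.60 + 217.70 + 2190.20 = 3972.26
Landed cost (A) = invoice 15908.10 + 3972.26 + duty 1128.32 = 21008.68
Supplier B (CIF):
The CIF price already equals the CIF value: 14887.02
Import duty = 14887.02 × 7% = 1042.09
Buyer bears (B): 1353.60 + 217.70 + 2190.20 = 3761.50
Landed cost (B) = invoice 14887.02 + 3761.50 + duty 1042.09 = 19690.61
Difference = |21008.68 − 19690.61| = 1318.07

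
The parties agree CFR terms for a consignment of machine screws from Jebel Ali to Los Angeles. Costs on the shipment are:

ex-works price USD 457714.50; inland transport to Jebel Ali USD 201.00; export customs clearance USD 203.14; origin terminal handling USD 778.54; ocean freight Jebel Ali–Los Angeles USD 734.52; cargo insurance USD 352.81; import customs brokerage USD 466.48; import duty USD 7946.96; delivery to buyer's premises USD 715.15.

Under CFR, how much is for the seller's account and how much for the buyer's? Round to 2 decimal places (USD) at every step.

CFR: the seller pays costs through ocean freight to the destination port, but not insurance.
Seller's account: goods 457714.50 + inland to port 201.00 + export clearance 203.14 + origin terminal 778.54 + freight 734.52 = 459631.70
Buyer's account: insurance 352.81 + brokerage 466.48 + duty 7946.96 + delivery 715.15 = 9481.40

Seller: USD 459631.70; buyer: USD 9481.40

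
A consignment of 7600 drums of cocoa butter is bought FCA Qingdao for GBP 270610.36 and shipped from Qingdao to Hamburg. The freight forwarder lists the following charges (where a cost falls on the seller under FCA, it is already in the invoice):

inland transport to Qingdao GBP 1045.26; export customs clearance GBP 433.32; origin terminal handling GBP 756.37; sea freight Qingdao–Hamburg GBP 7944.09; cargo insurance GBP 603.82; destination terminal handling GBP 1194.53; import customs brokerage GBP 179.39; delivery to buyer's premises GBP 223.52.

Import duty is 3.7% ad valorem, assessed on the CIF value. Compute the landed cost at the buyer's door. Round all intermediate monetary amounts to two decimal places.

FCA: the seller delivers export-cleared goods to the carrier; the buyer bears costs from that point.
Already in the invoice (seller's account under FCA): inland to port, export clearance — exclude.
CIF value = FCA price + origin terminal + freight + insurance = 270610.36 + 756.37 + 7944.09 + 603.82 = 279914.64
Import duty = 279914.64 × 3.7% = 10356.84
Buyer bears: origin terminal 756.37 + freight 7944.09 + insurance 603.82 + destination terminal 1194.53 + brokerage 179.39 + delivery 223.52 + duty 10356.84 = 21258.56
Landed cost = invoice 270610.36 + 21258.56 = 291868.92

Total landed cost: GBP 291868.92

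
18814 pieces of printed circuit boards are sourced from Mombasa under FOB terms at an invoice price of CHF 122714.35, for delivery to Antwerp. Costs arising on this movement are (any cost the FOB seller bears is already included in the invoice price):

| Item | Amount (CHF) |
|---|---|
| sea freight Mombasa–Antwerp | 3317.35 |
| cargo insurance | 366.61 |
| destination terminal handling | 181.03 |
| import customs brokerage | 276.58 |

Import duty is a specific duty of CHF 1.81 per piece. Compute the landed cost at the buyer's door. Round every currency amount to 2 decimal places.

FOB: the seller bears costs until goods are on board at the origin port; the buyer bears freight, insurance and all costs thereafter.
CIF value = FOB price + freight + insurance = 122714.35 + 3317.35 + 366.61 = 126398.31
Import duty = 18814 × 1.81 = 34053.34
Buyer bears: freight 3317.35 + insurance 366.61 + destination terminal 181.03 + brokerage 276.58 + duty 34053.34 = 38194.91
Landed cost = invoice 122714.35 + 38194.91 = 160909.26

Total landed cost: CHF 160909.26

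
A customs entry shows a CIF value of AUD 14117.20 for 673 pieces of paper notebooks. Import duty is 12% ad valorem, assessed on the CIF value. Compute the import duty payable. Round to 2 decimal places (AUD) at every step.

Import duty = 14117.20 × 12% = 1694.06

Import duty: AUD 1694.06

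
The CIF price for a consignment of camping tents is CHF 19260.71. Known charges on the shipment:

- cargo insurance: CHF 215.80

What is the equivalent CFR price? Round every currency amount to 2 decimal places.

From CIF to CFR, the seller no longer bears: insurance.
CFR price = 19260.71 − 215.80 = 19044.91

CFR price: CHF 19044.91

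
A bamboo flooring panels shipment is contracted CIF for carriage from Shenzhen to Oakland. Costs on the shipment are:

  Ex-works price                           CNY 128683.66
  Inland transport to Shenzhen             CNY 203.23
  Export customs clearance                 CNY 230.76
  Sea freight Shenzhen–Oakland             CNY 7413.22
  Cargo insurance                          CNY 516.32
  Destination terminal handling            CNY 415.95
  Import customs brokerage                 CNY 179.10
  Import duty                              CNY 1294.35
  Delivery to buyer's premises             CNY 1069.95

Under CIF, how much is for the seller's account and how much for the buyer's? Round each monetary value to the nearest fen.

Seller: CNY 137047.19; buyer: CNY 2959.35

CIF: the seller pays costs through ocean freight and marine insurance to the destination port.
Seller's account: goods 128683.66 + inland to port 203.23 + export clearance 230.76 + freight 7413.22 + insurance 516.32 = 137047.19
Buyer's account: destination terminal 415.95 + brokerage 179.10 + duty 1294.35 + delivery 1069.95 = 2959.35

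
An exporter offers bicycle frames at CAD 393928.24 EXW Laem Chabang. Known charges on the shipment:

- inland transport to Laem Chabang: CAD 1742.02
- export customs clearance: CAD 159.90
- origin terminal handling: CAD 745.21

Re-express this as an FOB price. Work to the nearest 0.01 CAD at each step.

FOB price: CAD 396575.37

From EXW to FOB, the seller additionally bears: inland to port, export clearance, origin terminal.
FOB price = 393928.24 + 1742.02 + 159.90 + 745.21 = 396575.37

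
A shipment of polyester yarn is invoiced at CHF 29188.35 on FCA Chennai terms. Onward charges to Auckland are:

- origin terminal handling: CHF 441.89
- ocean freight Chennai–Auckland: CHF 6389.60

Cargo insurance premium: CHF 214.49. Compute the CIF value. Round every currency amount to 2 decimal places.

CIF value: CHF 36234.33

CIF = FCA price + pre-shipment costs + freight + insurance
CIF = 29188.35 + 441.89 + 6389.60 + 214.49 = 36234.33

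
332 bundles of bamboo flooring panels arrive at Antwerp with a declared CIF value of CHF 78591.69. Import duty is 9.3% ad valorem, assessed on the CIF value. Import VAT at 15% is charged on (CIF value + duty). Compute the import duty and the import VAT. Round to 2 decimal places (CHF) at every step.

Import duty = 78591.69 × 9.3% = 7309.03
VAT base = CIF + duty = 78591.69 + 7309.03 = 85900.72
Import VAT = 85900.72 × 15% = 12885.11

Import duty: CHF 7309.03; import VAT: CHF 12885.11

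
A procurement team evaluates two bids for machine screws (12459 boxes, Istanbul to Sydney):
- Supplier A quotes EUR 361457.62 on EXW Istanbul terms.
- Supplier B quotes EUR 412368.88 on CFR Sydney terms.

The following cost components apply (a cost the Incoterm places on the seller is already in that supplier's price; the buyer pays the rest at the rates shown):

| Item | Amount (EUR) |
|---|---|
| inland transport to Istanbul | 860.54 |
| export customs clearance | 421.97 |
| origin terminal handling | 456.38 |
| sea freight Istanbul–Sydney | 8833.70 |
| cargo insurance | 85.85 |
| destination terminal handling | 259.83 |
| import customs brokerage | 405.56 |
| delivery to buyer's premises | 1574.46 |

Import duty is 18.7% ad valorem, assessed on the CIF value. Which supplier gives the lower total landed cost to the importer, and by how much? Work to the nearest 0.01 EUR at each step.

Supplier A is cheaper by EUR 47882.00

Supplier A (EXW):
CIF value = EXW price + inland to port + export clearance + origin terminal + freight + insurance = 361457.62 + 860.54 + 421.97 + 456.38 + 8833.70 + 85.85 = 372116.06
Import duty = 372116.06 × 18.7% = 69585.70
Buyer bears (A): 860.54 + 421.97 + 456.38 + 8833.70 + 85.85 + 259.83 + 405.56 + 1574.46 = 12898.29
Landed cost (A) = invoice 361457.62 + 12898.29 + duty 69585.70 = 443941.61
Supplier B (CFR):
CIF value = CFR price + insurance = 412368.88 + 85.85 = 412454.73
Import duty = 412454.73 × 18.7% = 77129.03
Buyer bears (B): 85.85 + 259.83 + 405.56 + 1574.46 = 2325.70
Landed cost (B) = invoice 412368.88 + 2325.70 + duty 77129.03 = 491823.61
Difference = |443941.61 − 491823.61| = 47882.00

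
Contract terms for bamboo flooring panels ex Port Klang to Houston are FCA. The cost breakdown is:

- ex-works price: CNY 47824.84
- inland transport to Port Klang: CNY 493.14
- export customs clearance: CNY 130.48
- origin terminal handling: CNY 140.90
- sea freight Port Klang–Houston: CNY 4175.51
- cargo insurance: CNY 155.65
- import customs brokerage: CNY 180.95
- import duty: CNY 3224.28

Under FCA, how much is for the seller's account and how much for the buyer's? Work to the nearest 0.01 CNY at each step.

Seller: CNY 48448.46; buyer: CNY 7877.29

FCA: the seller delivers export-cleared goods to the carrier; the buyer bears costs from that point.
Seller's account: goods 47824.84 + inland to port 493.14 + export clearance 130.48 = 48448.46
Buyer's account: origin terminal 140.90 + freight 4175.51 + insurance 155.65 + brokerage 180.95 + duty 3224.28 = 7877.29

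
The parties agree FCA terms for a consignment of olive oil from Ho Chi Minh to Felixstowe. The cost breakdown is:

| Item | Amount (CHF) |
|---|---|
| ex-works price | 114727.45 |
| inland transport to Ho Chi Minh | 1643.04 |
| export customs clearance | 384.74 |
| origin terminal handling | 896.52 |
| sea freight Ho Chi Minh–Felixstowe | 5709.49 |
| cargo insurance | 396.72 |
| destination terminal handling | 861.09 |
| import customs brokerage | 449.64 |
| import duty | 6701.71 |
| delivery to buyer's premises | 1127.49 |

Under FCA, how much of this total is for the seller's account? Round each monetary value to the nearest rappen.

Seller's account: CHF 116755.23

FCA: the seller delivers export-cleared goods to the carrier; the buyer bears costs from that point.
Seller's account: goods 114727.45 + inland to port 1643.04 + export clearance 384.74 = 116755.23
Buyer's account: origin terminal 896.52 + freight 5709.49 + insurance 396.72 + destination terminal 861.09 + brokerage 449.64 + duty 6701.71 + delivery 1127.49 = 16142.66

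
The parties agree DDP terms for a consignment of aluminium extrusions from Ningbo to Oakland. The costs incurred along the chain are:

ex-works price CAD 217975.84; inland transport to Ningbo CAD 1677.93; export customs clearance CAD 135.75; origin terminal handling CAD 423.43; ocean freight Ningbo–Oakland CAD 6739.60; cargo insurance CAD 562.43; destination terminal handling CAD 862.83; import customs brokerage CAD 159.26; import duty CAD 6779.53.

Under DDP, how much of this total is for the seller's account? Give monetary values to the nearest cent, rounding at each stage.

DDP: the seller bears all costs including import duty.
Seller's account: goods 217975.84 + inland to port 1677.93 + export clearance 135.75 + origin terminal 423.43 + freight 6739.60 + insurance 562.43 + destination terminal 862.83 + brokerage 159.26 + duty 6779.53 = 235316.60
Buyer's account: 0.00

Seller's account: CAD 235316.60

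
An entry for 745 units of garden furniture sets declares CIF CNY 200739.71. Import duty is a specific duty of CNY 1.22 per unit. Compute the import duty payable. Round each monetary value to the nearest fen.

Import duty = 745 × 1.22 = 908.90

Import duty: CNY 908.90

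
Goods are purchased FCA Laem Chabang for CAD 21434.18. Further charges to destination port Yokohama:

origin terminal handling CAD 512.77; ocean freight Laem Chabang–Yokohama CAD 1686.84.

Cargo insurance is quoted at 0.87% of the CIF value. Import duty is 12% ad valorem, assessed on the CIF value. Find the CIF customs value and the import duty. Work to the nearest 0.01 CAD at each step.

Let C be the CIF value. C = FCA price + pre-shipment costs + freight + 0.87% × C
C − 0.87% × C = 21434.18 + 512.77 + 1686.84
0.9913 × C = 23633.79
C = 23633.79 / 0.9913 = 23841.21
Insurance premium = 0.87% × 23841.21 = 207.42
Import duty = 23841.21 × 12% = 2860.95

CIF value: CAD 23841.21; import duty: CAD 2860.95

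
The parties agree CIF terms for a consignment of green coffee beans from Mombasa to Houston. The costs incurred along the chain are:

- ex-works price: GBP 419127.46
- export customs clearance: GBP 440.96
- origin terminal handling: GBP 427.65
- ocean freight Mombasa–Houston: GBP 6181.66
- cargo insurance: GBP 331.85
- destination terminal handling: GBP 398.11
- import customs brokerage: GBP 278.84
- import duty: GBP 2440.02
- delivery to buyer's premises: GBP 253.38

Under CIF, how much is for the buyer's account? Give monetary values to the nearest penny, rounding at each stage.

CIF: the seller pays costs through ocean freight and marine insurance to the destination port.
Seller's account: goods 419127.46 + export clearance 440.96 + origin terminal 427.65 + freight 6181.66 + insurance 331.85 = 426509.58
Buyer's account: destination terminal 398.11 + brokerage 278.84 + duty 2440.02 + delivery 253.38 = 3370.35

Buyer's account: GBP 3370.35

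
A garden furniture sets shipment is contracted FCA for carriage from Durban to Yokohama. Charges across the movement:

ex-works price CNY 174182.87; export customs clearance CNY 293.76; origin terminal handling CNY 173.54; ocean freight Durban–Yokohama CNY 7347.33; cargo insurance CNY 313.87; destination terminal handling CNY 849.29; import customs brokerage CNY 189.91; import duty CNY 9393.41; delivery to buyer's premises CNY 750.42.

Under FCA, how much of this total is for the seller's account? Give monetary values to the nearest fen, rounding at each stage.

FCA: the seller delivers export-cleared goods to the carrier; the buyer bears costs from that point.
Seller's account: goods 174182.87 + export clearance 293.76 = 174476.63
Buyer's account: origin terminal 173.54 + freight 7347.33 + insurance 313.87 + destination terminal 849.29 + brokerage 189.91 + duty 9393.41 + delivery 750.42 = 19017.77

Seller's account: CNY 174476.63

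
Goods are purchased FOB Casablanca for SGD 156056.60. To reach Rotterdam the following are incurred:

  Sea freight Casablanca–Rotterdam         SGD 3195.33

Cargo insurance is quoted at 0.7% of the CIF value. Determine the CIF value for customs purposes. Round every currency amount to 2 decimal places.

Let C be the CIF value. C = FOB price + freight + 0.7% × C
C − 0.7% × C = 156056.60 + 3195.33
0.993 × C = 159251.93
C = 159251.93 / 0.993 = 160374.55
Insurance premium = 0.7% × 160374.55 = 1122.62

CIF value: SGD 160374.55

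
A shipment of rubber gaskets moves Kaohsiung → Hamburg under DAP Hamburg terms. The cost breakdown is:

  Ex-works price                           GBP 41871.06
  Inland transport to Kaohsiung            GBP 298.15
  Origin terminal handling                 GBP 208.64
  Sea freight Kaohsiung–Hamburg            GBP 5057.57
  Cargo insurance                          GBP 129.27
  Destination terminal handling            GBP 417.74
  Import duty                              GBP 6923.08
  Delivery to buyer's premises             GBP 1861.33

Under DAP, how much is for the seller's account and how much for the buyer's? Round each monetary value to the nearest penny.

Seller: GBP 49843.76; buyer: GBP 6923.08

DAP: the seller bears all costs to the named destination except import duty and clearance.
Seller's account: goods 41871.06 + inland to port 298.15 + origin terminal 208.64 + freight 5057.57 + insurance 129.27 + destination terminal 417.74 + delivery 1861.33 = 49843.76
Buyer's account: duty 6923.08 = 6923.08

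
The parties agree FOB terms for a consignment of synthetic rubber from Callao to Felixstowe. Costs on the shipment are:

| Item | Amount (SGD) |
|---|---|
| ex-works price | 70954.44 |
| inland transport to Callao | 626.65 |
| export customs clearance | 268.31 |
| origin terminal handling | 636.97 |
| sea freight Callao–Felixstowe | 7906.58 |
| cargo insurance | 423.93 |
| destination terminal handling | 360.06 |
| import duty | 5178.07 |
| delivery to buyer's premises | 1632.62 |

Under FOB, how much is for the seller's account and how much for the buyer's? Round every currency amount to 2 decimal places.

Seller: SGD 72486.37; buyer: SGD 15501.26

FOB: the seller bears costs until goods are on board at the origin port; the buyer bears freight, insurance and all costs thereafter.
Seller's account: goods 70954.44 + inland to port 626.65 + export clearance 268.31 + origin terminal 636.97 = 72486.37
Buyer's account: freight 7906.58 + insurance 423.93 + destination terminal 360.06 + duty 5178.07 + delivery 1632.62 = 15501.26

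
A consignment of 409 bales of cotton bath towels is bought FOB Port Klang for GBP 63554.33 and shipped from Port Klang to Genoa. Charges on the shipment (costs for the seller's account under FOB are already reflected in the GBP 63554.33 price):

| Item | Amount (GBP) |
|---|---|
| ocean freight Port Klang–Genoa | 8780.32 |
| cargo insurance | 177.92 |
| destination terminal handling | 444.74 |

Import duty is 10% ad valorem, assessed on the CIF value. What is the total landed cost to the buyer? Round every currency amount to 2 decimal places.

FOB: the seller bears costs until goods are on board at the origin port; the buyer bears freight, insurance and all costs thereafter.
CIF value = FOB price + freight + insurance = 63554.33 + 8780.32 + 177.92 = 72512.57
Import duty = 72512.57 × 10% = 7251.26
Buyer bears: freight 8780.32 + insurance 177.92 + destination terminal 444.74 + duty 7251.26 = 16654.24
Landed cost = invoice 63554.33 + 16654.24 = 80208.57

Total landed cost: GBP 80208.57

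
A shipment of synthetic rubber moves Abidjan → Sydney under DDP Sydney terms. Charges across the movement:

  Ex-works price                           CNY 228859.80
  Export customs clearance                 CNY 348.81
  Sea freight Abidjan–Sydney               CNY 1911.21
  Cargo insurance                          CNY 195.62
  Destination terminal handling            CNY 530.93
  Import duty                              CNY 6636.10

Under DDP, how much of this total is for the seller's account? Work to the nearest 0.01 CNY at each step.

Seller's account: CNY 238482.47

DDP: the seller bears all costs including import duty.
Seller's account: goods 228859.80 + export clearance 348.81 + freight 1911.21 + insurance 195.62 + destination terminal 530.93 + duty 6636.10 = 238482.47
Buyer's account: 0.00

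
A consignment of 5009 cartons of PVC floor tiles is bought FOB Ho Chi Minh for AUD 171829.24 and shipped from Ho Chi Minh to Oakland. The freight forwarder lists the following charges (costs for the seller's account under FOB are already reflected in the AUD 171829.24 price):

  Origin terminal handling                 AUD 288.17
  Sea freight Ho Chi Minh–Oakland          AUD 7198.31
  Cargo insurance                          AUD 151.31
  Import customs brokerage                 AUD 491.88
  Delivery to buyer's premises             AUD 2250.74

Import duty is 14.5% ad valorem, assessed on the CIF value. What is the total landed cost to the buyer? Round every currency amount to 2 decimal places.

Total landed cost: AUD 207902.41

FOB: the seller bears costs until goods are on board at the origin port; the buyer bears freight, insurance and all costs thereafter.
Already in the invoice (seller's account under FOB): origin terminal — exclude.
CIF value = FOB price + freight + insurance = 171829.24 + 7198.31 + 151.31 = 179178.86
Import duty = 179178.86 × 14.5% = 25980.93
Buyer bears: freight 7198.31 + insurance 151.31 + brokerage 491.88 + delivery 2250.74 + duty 25980.93 = 36073.17
Landed cost = invoice 171829.24 + 36073.17 = 207902.41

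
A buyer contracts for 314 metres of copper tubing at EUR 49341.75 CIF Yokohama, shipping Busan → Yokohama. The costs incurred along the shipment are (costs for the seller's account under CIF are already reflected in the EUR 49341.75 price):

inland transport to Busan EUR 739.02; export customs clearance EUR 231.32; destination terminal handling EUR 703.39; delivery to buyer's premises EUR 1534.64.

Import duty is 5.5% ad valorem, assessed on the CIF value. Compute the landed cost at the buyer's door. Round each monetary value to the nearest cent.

Total landed cost: EUR 54293.58

CIF: the seller pays costs through ocean freight and marine insurance to the destination port.
Already in the invoice (seller's account under CIF): inland to port, export clearance — exclude.
The CIF price already equals the CIF value: 49341.75
Import duty = 49341.75 × 5.5% = 2713.80
Buyer bears: destination terminal 703.39 + delivery 1534.64 + duty 2713.80 = 4951.83
Landed cost = invoice 49341.75 + 4951.83 = 54293.58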